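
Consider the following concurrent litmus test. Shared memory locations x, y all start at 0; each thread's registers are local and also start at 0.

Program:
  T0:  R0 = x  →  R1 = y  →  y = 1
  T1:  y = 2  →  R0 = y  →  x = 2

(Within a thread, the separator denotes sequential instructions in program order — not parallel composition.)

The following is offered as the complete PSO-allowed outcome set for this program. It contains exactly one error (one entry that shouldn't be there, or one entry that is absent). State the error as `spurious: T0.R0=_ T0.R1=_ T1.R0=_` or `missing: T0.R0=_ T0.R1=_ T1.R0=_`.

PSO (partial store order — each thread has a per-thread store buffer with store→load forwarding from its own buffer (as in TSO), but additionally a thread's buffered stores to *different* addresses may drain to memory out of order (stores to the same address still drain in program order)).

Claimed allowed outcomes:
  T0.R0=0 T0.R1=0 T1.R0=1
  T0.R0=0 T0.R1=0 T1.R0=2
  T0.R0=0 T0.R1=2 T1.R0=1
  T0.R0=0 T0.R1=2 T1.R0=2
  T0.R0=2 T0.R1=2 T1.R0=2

outcome vector order: (T0.R0,T0.R1,T1.R0)
PSO (6): (0,0,1) (0,0,2) (0,2,1) (0,2,2) (2,0,2) (2,2,2)
PSO∖claimed = {(2,0,2)}

missing: T0.R0=2 T0.R1=0 T1.R0=2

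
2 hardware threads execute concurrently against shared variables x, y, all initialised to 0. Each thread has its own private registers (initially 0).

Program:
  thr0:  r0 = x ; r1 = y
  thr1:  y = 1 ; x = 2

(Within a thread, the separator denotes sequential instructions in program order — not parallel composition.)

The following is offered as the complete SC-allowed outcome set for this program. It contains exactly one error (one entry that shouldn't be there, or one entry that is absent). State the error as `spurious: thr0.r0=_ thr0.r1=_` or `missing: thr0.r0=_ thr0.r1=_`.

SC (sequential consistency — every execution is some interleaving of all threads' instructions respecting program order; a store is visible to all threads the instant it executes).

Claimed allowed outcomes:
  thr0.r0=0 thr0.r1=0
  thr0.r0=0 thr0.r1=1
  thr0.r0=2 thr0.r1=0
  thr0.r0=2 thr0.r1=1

spurious: thr0.r0=2 thr0.r1=0

outcome vector order: (thr0.r0,thr0.r1)
SC: 3 outcomes — {00 01 21}
claimed∖SC = {20}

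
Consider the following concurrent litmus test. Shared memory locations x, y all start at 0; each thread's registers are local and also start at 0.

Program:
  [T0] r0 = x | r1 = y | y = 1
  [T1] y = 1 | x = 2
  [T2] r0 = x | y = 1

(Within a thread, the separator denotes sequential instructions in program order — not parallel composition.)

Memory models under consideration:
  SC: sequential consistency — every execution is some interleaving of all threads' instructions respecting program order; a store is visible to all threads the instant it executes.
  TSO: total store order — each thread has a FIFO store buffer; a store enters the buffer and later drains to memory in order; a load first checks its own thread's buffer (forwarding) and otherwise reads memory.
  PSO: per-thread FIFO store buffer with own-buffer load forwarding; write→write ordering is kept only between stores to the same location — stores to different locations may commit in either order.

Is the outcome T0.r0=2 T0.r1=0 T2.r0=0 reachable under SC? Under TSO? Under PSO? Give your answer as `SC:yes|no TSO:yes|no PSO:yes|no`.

SC:no TSO:no PSO:yes

outcome vector order: (T0.r0,T0.r1,T2.r0)
SC (6): 0/0/0; 0/0/2; 0/1/0; 0/1/2; 2/1/0; 2/1/2
TSO (6): 0/0/0; 0/0/2; 0/1/0; 0/1/2; 2/1/0; 2/1/2
PSO (8): 0/0/0; 0/0/2; 0/1/0; 0/1/2; 2/0/0; 2/0/2; 2/1/0; 2/1/2
target 2/0/0 ∈ {PSO}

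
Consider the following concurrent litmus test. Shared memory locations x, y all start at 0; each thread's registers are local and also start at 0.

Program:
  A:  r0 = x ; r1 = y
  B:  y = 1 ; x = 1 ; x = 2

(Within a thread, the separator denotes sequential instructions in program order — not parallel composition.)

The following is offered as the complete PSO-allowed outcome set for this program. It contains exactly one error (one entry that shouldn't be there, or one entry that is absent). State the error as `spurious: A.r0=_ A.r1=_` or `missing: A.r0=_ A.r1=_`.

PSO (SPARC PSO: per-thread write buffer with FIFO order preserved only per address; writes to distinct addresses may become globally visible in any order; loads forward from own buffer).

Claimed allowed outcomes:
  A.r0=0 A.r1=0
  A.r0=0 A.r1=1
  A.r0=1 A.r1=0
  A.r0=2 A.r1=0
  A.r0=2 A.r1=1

missing: A.r0=1 A.r1=1

outcome vector order: (A.r0,A.r1)
[PSO] allowed = {0/0, 0/1, 1/0, 1/1, 2/0, 2/1}
PSO∖claimed = {1/1}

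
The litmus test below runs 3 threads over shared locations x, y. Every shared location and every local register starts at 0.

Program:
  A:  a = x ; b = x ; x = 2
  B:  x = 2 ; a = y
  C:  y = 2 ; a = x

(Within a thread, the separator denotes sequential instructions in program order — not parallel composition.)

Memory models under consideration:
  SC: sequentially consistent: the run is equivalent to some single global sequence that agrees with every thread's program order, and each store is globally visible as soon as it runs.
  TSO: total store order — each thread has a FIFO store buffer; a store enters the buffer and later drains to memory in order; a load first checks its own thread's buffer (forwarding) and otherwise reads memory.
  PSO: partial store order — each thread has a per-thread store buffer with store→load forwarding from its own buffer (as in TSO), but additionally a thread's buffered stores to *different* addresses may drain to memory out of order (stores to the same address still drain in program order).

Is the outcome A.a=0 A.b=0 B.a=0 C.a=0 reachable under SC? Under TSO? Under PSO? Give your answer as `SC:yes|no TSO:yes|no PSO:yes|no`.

outcome vector order: (A.a,A.b,B.a,C.a)
under SC → <0 0 0 2>, <0 0 2 0>, <0 0 2 2>, <0 2 0 2>, <0 2 2 0>, <0 2 2 2>, <2 2 0 2>, <2 2 2 0>, <2 2 2 2>
under TSO → <0 0 0 0>, <0 0 0 2>, <0 0 2 0>, <0 0 2 2>, <0 2 0 0>, <0 2 0 2>, <0 2 2 0>, <0 2 2 2>, <2 2 0 0>, <2 2 0 2>, <2 2 2 0>, <2 2 2 2>
under PSO → <0 0 0 0>, <0 0 0 2>, <0 0 2 0>, <0 0 2 2>, <0 2 0 0>, <0 2 0 2>, <0 2 2 0>, <0 2 2 2>, <2 2 0 0>, <2 2 0 2>, <2 2 2 0>, <2 2 2 2>
target <0 0 0 0> ∈ {TSO,PSO}

SC:no TSO:yes PSO:yes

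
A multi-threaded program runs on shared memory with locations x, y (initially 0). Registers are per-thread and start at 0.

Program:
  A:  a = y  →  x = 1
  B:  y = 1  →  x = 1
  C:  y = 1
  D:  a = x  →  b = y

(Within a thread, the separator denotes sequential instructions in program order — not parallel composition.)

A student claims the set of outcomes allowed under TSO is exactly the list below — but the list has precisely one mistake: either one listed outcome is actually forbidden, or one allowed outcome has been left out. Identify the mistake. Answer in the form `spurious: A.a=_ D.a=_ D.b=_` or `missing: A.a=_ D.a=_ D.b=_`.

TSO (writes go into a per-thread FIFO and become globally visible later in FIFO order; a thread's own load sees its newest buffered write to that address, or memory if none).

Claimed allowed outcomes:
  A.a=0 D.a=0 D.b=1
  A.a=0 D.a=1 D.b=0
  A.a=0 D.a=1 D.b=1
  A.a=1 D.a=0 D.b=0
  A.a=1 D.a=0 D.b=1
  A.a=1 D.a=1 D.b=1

outcome vector order: (A.a,D.a,D.b)
under TSO → 0/0/0, 0/0/1, 0/1/0, 0/1/1, 1/0/0, 1/0/1, 1/1/1
TSO∖claimed = {0/0/0}

missing: A.a=0 D.a=0 D.b=0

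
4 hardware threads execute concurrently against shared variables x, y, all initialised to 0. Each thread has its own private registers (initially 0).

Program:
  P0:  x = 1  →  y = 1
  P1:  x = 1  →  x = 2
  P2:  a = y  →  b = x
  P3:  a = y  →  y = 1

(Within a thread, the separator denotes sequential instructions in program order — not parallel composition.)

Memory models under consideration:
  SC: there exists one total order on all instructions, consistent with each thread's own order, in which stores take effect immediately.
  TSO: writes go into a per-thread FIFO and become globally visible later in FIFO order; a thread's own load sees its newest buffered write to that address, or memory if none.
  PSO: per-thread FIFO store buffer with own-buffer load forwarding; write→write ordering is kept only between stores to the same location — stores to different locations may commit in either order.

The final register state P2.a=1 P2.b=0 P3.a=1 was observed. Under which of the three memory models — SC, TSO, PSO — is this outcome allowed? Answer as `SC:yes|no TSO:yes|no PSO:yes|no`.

SC:no TSO:no PSO:yes

outcome vector order: (P2.a,P2.b,P3.a)
[SC] allowed = {(0,0,0); (0,0,1); (0,1,0); (0,1,1); (0,2,0); (0,2,1); (1,0,0); (1,1,0); (1,1,1); (1,2,0); (1,2,1)}
[TSO] allowed = {(0,0,0); (0,0,1); (0,1,0); (0,1,1); (0,2,0); (0,2,1); (1,0,0); (1,1,0); (1,1,1); (1,2,0); (1,2,1)}
[PSO] allowed = {(0,0,0); (0,0,1); (0,1,0); (0,1,1); (0,2,0); (0,2,1); (1,0,0); (1,0,1); (1,1,0); (1,1,1); (1,2,0); (1,2,1)}
target (1,0,1) ∈ {PSO}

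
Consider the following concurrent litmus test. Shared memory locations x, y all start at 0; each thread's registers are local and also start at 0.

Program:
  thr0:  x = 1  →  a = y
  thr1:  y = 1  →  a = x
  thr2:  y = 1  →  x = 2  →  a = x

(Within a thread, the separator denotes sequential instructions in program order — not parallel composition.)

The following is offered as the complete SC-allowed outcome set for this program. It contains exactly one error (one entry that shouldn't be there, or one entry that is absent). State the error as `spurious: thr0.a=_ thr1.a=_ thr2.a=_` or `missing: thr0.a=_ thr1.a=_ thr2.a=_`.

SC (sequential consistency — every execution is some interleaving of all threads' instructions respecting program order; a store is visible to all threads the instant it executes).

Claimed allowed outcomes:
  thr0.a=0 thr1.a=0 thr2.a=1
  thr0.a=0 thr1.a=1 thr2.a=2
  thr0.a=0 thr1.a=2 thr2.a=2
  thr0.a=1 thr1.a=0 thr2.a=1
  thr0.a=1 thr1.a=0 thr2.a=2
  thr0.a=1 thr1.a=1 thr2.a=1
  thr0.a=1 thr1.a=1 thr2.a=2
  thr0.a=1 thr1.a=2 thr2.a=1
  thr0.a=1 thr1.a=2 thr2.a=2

outcome vector order: (thr0.a,thr1.a,thr2.a)
under SC → <0 1 2>; <0 2 2>; <1 0 1>; <1 0 2>; <1 1 1>; <1 1 2>; <1 2 1>; <1 2 2>
claimed∖SC = {<0 0 1>}

spurious: thr0.a=0 thr1.a=0 thr2.a=1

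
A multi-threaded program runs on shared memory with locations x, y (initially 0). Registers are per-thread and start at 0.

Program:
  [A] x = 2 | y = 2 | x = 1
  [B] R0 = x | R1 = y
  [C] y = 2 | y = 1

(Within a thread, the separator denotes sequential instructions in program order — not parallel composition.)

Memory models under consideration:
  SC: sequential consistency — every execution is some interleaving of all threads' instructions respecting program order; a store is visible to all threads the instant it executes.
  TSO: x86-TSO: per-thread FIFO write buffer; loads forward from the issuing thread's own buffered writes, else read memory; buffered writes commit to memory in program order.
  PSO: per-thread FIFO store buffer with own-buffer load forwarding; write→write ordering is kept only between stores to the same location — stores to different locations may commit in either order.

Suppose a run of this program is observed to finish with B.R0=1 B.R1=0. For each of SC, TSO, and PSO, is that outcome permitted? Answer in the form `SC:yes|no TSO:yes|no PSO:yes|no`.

SC:no TSO:no PSO:yes

outcome vector order: (B.R0,B.R1)
under SC → 0/0, 0/1, 0/2, 1/1, 1/2, 2/0, 2/1, 2/2
under TSO → 0/0, 0/1, 0/2, 1/1, 1/2, 2/0, 2/1, 2/2
under PSO → 0/0, 0/1, 0/2, 1/0, 1/1, 1/2, 2/0, 2/1, 2/2
target 1/0 ∈ {PSO}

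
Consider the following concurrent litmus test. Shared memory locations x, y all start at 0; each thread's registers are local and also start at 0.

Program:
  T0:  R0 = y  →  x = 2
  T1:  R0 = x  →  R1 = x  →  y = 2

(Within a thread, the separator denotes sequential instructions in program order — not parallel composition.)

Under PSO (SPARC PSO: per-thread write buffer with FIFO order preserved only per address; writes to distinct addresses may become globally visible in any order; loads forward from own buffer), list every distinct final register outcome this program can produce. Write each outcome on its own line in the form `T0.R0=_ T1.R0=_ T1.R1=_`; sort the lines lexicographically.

outcome vector order: (T0.R0,T1.R0,T1.R1)
|PSO outcomes| = 4

T0.R0=0 T1.R0=0 T1.R1=0
T0.R0=0 T1.R0=0 T1.R1=2
T0.R0=0 T1.R0=2 T1.R1=2
T0.R0=2 T1.R0=0 T1.R1=0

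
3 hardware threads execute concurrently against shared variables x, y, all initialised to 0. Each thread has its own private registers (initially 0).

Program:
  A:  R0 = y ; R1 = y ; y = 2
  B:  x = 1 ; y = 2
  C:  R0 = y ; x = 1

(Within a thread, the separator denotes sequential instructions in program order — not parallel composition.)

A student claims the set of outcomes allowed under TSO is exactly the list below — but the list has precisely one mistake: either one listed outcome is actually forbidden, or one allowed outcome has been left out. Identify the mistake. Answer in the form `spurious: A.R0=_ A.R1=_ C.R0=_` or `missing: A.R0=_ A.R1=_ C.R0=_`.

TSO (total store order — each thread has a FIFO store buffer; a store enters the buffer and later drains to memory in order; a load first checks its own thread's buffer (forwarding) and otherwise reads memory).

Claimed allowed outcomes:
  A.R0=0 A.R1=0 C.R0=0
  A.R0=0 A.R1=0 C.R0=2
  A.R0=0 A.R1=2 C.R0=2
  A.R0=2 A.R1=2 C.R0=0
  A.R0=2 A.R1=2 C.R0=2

missing: A.R0=0 A.R1=2 C.R0=0

outcome vector order: (A.R0,A.R1,C.R0)
TSO (6): (0,0,0) (0,0,2) (0,2,0) (0,2,2) (2,2,0) (2,2,2)
TSO∖claimed = {(0,2,0)}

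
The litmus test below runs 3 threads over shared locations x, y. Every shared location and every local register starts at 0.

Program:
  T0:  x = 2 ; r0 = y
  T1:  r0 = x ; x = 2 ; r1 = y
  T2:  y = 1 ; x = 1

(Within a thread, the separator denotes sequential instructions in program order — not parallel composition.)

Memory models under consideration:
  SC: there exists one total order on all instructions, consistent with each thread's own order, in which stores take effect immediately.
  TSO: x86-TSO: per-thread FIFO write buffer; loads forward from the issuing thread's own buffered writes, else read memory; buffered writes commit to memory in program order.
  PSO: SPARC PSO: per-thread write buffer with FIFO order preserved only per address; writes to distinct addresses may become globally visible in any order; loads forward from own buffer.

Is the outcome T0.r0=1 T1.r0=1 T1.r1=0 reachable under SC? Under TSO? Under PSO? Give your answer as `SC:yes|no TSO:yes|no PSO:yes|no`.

outcome vector order: (T0.r0,T1.r0,T1.r1)
[SC] allowed = {(0,0,0) (0,0,1) (0,1,1) (0,2,0) (0,2,1) (1,0,0) (1,0,1) (1,1,1) (1,2,0) (1,2,1)}
[TSO] allowed = {(0,0,0) (0,0,1) (0,1,1) (0,2,0) (0,2,1) (1,0,0) (1,0,1) (1,1,1) (1,2,0) (1,2,1)}
[PSO] allowed = {(0,0,0) (0,0,1) (0,1,0) (0,1,1) (0,2,0) (0,2,1) (1,0,0) (1,0,1) (1,1,0) (1,1,1) (1,2,0) (1,2,1)}
target (1,1,0) ∈ {PSO}

SC:no TSO:no PSO:yes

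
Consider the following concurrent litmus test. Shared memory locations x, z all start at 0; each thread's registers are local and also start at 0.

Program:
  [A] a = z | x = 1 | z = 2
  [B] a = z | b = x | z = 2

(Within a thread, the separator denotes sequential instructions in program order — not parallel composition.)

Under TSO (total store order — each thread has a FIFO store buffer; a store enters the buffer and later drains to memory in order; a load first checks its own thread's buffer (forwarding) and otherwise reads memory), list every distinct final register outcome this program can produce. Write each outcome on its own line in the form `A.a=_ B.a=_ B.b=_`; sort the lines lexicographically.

A.a=0 B.a=0 B.b=0
A.a=0 B.a=0 B.b=1
A.a=0 B.a=2 B.b=1
A.a=2 B.a=0 B.b=0

outcome vector order: (A.a,B.a,B.b)
|TSO outcomes| = 4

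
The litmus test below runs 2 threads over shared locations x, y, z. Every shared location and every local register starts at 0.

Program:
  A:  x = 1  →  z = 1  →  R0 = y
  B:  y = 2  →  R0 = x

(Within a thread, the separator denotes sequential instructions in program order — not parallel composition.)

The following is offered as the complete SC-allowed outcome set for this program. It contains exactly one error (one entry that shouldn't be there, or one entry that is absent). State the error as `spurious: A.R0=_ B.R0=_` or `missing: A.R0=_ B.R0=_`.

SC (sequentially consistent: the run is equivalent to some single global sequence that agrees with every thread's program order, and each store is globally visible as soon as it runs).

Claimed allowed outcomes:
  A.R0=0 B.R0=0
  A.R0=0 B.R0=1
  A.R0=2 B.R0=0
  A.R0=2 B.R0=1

outcome vector order: (A.R0,B.R0)
[SC] allowed = {<0 1> <2 0> <2 1>}
claimed∖SC = {<0 0>}

spurious: A.R0=0 B.R0=0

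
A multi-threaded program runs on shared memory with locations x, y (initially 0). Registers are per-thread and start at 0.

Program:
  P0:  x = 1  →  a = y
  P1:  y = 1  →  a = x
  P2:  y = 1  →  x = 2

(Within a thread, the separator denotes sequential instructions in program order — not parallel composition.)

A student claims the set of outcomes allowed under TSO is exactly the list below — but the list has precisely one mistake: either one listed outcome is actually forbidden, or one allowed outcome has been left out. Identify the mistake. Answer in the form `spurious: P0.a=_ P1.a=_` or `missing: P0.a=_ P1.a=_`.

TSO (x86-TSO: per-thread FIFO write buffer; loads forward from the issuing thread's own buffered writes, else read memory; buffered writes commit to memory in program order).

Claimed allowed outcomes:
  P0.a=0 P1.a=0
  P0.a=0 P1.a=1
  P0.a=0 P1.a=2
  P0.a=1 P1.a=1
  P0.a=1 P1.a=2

outcome vector order: (P0.a,P1.a)
TSO (6): <0 0>; <0 1>; <0 2>; <1 0>; <1 1>; <1 2>
TSO∖claimed = {<1 0>}

missing: P0.a=1 P1.a=0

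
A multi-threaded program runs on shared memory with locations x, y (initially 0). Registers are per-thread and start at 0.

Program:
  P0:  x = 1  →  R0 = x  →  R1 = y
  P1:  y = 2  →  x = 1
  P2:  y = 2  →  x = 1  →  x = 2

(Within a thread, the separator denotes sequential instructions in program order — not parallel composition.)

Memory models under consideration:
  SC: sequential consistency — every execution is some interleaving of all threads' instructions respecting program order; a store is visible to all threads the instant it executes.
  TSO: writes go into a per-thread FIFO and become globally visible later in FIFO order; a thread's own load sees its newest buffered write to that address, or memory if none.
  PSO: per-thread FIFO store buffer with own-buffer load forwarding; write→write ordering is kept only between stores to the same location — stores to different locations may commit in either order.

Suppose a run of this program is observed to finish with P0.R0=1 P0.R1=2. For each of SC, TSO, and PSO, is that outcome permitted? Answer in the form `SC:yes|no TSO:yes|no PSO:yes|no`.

outcome vector order: (P0.R0,P0.R1)
[SC] allowed = {(1,0) (1,2) (2,2)}
[TSO] allowed = {(1,0) (1,2) (2,2)}
[PSO] allowed = {(1,0) (1,2) (2,0) (2,2)}
target (1,2) ∈ {SC,TSO,PSO}

SC:yes TSO:yes PSO:yes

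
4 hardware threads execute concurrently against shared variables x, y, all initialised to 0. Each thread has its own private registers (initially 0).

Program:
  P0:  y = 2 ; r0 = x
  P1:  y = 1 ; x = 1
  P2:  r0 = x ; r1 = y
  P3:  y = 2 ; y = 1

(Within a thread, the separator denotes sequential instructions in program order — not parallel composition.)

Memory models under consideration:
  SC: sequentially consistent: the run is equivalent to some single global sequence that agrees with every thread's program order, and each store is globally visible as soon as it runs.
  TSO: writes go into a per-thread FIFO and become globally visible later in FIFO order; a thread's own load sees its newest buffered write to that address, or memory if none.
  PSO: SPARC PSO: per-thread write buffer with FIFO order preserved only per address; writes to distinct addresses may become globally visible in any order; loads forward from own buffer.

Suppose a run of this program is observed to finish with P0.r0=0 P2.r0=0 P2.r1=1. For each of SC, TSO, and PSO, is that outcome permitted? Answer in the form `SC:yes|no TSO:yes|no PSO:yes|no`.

outcome vector order: (P0.r0,P2.r0,P2.r1)
under SC → (0,0,0), (0,0,1), (0,0,2), (0,1,1), (0,1,2), (1,0,0), (1,0,1), (1,0,2), (1,1,1), (1,1,2)
under TSO → (0,0,0), (0,0,1), (0,0,2), (0,1,1), (0,1,2), (1,0,0), (1,0,1), (1,0,2), (1,1,1), (1,1,2)
under PSO → (0,0,0), (0,0,1), (0,0,2), (0,1,0), (0,1,1), (0,1,2), (1,0,0), (1,0,1), (1,0,2), (1,1,0), (1,1,1), (1,1,2)
target (0,0,1) ∈ {SC,TSO,PSO}

SC:yes TSO:yes PSO:yes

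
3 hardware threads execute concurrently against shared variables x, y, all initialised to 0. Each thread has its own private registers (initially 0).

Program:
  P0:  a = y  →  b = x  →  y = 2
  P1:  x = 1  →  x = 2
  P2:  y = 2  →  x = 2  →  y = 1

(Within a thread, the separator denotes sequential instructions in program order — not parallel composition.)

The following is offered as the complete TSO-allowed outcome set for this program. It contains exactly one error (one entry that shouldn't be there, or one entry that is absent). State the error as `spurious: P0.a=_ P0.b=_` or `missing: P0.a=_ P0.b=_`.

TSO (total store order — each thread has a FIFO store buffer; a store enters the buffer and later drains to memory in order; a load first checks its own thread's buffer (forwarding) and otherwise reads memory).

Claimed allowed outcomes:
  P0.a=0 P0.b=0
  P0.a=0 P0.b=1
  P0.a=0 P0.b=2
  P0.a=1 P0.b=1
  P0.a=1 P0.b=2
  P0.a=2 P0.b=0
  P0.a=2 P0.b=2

outcome vector order: (P0.a,P0.b)
[TSO] allowed = {<0 0>, <0 1>, <0 2>, <1 1>, <1 2>, <2 0>, <2 1>, <2 2>}
TSO∖claimed = {<2 1>}

missing: P0.a=2 P0.b=1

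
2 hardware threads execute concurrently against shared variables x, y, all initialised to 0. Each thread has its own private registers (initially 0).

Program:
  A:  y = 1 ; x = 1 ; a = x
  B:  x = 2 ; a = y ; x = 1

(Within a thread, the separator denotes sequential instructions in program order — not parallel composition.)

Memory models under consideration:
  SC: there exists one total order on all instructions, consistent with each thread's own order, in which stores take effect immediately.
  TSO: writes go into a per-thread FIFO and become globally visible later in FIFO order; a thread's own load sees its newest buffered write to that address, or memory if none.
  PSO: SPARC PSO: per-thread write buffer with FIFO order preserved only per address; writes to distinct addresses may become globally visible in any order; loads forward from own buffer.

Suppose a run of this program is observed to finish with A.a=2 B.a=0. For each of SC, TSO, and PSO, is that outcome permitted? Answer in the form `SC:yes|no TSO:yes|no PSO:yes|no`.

outcome vector order: (A.a,B.a)
SC: 3 outcomes — {<1 0>; <1 1>; <2 1>}
TSO: 4 outcomes — {<1 0>; <1 1>; <2 0>; <2 1>}
PSO: 4 outcomes — {<1 0>; <1 1>; <2 0>; <2 1>}
target <2 0> ∈ {TSO,PSO}

SC:no TSO:yes PSO:yes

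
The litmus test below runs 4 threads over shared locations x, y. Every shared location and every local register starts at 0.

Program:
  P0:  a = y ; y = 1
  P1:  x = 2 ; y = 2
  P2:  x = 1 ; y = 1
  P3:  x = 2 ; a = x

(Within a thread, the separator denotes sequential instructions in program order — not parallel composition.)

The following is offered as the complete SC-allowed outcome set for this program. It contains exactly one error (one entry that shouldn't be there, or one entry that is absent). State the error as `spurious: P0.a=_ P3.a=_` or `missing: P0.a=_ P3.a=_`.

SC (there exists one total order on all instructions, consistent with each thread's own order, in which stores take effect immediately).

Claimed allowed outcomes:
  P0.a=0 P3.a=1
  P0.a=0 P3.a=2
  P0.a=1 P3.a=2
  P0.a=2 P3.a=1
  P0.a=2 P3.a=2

outcome vector order: (P0.a,P3.a)
under SC → <0 1> <0 2> <1 1> <1 2> <2 1> <2 2>
SC∖claimed = {<1 1>}

missing: P0.a=1 P3.a=1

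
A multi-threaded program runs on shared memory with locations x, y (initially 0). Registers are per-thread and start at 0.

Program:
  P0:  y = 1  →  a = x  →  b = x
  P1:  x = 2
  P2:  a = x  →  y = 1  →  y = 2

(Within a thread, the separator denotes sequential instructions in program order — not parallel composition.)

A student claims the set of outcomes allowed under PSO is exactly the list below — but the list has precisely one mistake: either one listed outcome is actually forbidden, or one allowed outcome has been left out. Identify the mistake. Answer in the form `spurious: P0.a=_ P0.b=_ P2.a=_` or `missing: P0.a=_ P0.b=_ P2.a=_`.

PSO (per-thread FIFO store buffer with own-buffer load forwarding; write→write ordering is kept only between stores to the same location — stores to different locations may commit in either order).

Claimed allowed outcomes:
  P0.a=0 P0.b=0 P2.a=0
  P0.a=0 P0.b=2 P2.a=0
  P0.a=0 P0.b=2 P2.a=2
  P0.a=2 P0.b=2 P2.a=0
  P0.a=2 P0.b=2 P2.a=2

missing: P0.a=0 P0.b=0 P2.a=2

outcome vector order: (P0.a,P0.b,P2.a)
under PSO → 0/0/0; 0/0/2; 0/2/0; 0/2/2; 2/2/0; 2/2/2
PSO∖claimed = {0/0/2}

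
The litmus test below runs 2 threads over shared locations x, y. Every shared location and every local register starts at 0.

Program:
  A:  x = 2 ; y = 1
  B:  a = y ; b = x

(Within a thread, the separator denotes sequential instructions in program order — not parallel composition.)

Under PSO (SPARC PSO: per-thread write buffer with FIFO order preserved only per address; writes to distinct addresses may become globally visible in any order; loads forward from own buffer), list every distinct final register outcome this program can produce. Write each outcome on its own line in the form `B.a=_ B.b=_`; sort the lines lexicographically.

B.a=0 B.b=0
B.a=0 B.b=2
B.a=1 B.b=0
B.a=1 B.b=2

outcome vector order: (B.a,B.b)
|PSO outcomes| = 4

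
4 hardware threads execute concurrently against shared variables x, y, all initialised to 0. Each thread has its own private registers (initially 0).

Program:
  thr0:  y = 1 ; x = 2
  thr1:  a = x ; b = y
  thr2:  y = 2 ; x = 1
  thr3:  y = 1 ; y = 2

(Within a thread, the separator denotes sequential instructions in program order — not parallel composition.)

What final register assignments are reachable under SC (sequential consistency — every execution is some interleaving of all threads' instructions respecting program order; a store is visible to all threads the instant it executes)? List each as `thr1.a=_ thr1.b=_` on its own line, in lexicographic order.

thr1.a=0 thr1.b=0
thr1.a=0 thr1.b=1
thr1.a=0 thr1.b=2
thr1.a=1 thr1.b=1
thr1.a=1 thr1.b=2
thr1.a=2 thr1.b=1
thr1.a=2 thr1.b=2

outcome vector order: (thr1.a,thr1.b)
|SC outcomes| = 7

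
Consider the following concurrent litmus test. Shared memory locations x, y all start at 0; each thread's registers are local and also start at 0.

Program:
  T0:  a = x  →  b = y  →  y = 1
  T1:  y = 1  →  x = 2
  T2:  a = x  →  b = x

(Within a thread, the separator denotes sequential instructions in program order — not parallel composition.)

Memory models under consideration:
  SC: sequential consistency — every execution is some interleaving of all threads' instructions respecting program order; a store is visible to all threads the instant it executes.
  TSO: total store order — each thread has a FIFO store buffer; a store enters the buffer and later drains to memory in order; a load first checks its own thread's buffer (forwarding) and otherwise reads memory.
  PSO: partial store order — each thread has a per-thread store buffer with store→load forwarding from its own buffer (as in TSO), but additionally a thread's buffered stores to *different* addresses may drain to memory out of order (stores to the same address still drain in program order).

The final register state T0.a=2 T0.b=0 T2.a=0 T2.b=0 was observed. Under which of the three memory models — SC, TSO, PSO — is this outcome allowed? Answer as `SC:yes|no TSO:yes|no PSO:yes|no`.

SC:no TSO:no PSO:yes

outcome vector order: (T0.a,T0.b,T2.a,T2.b)
SC (9): 0/0/0/0, 0/0/0/2, 0/0/2/2, 0/1/0/0, 0/1/0/2, 0/1/2/2, 2/1/0/0, 2/1/0/2, 2/1/2/2
TSO (9): 0/0/0/0, 0/0/0/2, 0/0/2/2, 0/1/0/0, 0/1/0/2, 0/1/2/2, 2/1/0/0, 2/1/0/2, 2/1/2/2
PSO (12): 0/0/0/0, 0/0/0/2, 0/0/2/2, 0/1/0/0, 0/1/0/2, 0/1/2/2, 2/0/0/0, 2/0/0/2, 2/0/2/2, 2/1/0/0, 2/1/0/2, 2/1/2/2
target 2/0/0/0 ∈ {PSO}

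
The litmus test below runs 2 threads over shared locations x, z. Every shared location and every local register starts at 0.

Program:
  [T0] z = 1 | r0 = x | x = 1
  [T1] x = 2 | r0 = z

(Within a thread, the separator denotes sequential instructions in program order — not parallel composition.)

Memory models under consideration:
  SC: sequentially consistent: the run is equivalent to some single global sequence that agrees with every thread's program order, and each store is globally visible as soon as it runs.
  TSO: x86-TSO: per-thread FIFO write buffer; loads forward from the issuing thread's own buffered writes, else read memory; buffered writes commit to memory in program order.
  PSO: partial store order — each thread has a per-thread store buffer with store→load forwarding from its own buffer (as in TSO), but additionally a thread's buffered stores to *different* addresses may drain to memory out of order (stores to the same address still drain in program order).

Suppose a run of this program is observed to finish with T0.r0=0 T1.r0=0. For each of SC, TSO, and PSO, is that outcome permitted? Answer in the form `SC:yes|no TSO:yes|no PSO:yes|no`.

outcome vector order: (T0.r0,T1.r0)
SC (3): 0/1, 2/0, 2/1
TSO (4): 0/0, 0/1, 2/0, 2/1
PSO (4): 0/0, 0/1, 2/0, 2/1
target 0/0 ∈ {TSO,PSO}

SC:no TSO:yes PSO:yes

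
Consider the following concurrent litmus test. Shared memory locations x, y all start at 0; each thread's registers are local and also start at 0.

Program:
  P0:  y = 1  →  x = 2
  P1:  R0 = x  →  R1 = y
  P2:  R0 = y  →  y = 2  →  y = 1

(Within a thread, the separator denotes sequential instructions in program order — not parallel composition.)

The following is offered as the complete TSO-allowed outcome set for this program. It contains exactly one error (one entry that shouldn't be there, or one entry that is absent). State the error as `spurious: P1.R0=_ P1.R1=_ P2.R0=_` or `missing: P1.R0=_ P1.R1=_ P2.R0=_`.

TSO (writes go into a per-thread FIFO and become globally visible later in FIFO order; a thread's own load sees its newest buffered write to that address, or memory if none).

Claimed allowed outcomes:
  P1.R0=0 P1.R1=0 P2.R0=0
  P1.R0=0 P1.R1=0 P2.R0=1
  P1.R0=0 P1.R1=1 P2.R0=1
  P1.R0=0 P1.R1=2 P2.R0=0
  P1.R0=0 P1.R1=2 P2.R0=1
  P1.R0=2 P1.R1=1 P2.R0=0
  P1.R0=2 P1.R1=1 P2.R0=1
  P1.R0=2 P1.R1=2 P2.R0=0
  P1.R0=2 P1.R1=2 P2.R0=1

outcome vector order: (P1.R0,P1.R1,P2.R0)
under TSO → 0/0/0; 0/0/1; 0/1/0; 0/1/1; 0/2/0; 0/2/1; 2/1/0; 2/1/1; 2/2/0; 2/2/1
TSO∖claimed = {0/1/0}

missing: P1.R0=0 P1.R1=1 P2.R0=0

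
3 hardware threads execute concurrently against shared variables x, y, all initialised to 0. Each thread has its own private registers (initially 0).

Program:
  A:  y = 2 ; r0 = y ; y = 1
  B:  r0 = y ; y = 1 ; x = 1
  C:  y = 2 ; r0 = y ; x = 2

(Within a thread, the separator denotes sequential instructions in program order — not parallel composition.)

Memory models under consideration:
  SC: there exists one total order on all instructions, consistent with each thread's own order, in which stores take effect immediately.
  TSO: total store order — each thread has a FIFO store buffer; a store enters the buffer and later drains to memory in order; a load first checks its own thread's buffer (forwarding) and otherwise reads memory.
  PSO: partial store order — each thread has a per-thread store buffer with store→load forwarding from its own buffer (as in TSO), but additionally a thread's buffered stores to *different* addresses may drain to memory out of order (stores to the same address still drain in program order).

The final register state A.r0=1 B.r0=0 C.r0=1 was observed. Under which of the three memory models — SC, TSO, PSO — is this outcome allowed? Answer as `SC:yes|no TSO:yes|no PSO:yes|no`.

outcome vector order: (A.r0,B.r0,C.r0)
SC (10): 101 102 121 122 201 202 211 212 221 222
TSO (10): 101 102 121 122 201 202 211 212 221 222
PSO (10): 101 102 121 122 201 202 211 212 221 222
target 101 ∈ {SC,TSO,PSO}

SC:yes TSO:yes PSO:yes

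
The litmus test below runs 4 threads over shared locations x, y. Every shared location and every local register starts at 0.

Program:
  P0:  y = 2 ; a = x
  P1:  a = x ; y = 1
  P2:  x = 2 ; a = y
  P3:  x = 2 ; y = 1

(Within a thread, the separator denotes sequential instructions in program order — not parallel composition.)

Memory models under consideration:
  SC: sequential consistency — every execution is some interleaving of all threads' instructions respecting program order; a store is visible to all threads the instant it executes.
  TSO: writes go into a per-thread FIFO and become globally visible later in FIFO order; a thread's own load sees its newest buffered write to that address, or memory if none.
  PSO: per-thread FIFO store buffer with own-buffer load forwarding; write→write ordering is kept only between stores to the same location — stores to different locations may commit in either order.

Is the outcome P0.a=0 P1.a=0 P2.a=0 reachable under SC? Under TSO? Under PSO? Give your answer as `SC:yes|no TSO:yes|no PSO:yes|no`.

outcome vector order: (P0.a,P1.a,P2.a)
[SC] allowed = {0/0/1; 0/0/2; 0/2/1; 0/2/2; 2/0/0; 2/0/1; 2/0/2; 2/2/0; 2/2/1; 2/2/2}
[TSO] allowed = {0/0/0; 0/0/1; 0/0/2; 0/2/0; 0/2/1; 0/2/2; 2/0/0; 2/0/1; 2/0/2; 2/2/0; 2/2/1; 2/2/2}
[PSO] allowed = {0/0/0; 0/0/1; 0/0/2; 0/2/0; 0/2/1; 0/2/2; 2/0/0; 2/0/1; 2/0/2; 2/2/0; 2/2/1; 2/2/2}
target 0/0/0 ∈ {TSO,PSO}

SC:no TSO:yes PSO:yes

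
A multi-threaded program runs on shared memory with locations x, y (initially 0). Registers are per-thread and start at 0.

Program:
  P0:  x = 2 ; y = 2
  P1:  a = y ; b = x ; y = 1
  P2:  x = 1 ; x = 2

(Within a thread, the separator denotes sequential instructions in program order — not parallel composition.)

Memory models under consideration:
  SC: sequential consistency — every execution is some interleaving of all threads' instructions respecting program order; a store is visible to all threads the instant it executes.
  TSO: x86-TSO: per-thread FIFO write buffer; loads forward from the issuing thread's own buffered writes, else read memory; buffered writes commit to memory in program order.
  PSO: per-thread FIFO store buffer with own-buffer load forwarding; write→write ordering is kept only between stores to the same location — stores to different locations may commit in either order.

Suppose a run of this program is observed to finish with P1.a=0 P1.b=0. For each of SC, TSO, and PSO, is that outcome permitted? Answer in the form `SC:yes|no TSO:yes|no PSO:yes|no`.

SC:yes TSO:yes PSO:yes

outcome vector order: (P1.a,P1.b)
[SC] allowed = {0/0 0/1 0/2 2/1 2/2}
[TSO] allowed = {0/0 0/1 0/2 2/1 2/2}
[PSO] allowed = {0/0 0/1 0/2 2/0 2/1 2/2}
target 0/0 ∈ {SC,TSO,PSO}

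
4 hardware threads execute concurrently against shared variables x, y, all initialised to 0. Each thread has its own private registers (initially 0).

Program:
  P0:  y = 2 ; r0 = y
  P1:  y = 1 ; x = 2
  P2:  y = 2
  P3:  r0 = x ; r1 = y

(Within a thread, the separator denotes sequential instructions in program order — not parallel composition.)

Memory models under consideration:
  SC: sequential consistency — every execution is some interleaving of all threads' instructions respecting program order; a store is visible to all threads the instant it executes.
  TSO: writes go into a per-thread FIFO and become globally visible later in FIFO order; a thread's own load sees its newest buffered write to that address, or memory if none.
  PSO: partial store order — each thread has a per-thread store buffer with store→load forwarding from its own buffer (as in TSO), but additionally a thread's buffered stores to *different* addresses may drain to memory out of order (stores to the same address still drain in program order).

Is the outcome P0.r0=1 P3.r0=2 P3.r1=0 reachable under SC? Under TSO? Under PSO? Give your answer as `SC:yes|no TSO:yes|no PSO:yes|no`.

SC:no TSO:no PSO:yes

outcome vector order: (P0.r0,P3.r0,P3.r1)
SC (10): 1/0/0 1/0/1 1/0/2 1/2/1 1/2/2 2/0/0 2/0/1 2/0/2 2/2/1 2/2/2
TSO (10): 1/0/0 1/0/1 1/0/2 1/2/1 1/2/2 2/0/0 2/0/1 2/0/2 2/2/1 2/2/2
PSO (12): 1/0/0 1/0/1 1/0/2 1/2/0 1/2/1 1/2/2 2/0/0 2/0/1 2/0/2 2/2/0 2/2/1 2/2/2
target 1/2/0 ∈ {PSO}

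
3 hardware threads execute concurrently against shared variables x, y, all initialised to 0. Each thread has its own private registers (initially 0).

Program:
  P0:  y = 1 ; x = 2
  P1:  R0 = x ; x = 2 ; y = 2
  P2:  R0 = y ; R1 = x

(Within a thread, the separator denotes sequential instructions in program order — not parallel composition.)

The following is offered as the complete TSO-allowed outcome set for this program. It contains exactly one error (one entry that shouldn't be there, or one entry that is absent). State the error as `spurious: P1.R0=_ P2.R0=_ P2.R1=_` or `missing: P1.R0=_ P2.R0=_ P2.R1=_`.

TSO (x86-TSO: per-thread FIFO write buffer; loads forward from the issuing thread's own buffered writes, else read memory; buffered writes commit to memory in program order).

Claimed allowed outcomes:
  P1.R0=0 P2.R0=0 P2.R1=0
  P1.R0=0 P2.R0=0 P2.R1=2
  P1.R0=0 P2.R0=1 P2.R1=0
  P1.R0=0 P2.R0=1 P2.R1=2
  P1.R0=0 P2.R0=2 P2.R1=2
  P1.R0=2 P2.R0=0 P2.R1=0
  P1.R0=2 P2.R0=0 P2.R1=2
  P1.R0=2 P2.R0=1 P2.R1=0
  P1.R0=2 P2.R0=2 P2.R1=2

missing: P1.R0=2 P2.R0=1 P2.R1=2

outcome vector order: (P1.R0,P2.R0,P2.R1)
[TSO] allowed = {<0 0 0>; <0 0 2>; <0 1 0>; <0 1 2>; <0 2 2>; <2 0 0>; <2 0 2>; <2 1 0>; <2 1 2>; <2 2 2>}
TSO∖claimed = {<2 1 2>}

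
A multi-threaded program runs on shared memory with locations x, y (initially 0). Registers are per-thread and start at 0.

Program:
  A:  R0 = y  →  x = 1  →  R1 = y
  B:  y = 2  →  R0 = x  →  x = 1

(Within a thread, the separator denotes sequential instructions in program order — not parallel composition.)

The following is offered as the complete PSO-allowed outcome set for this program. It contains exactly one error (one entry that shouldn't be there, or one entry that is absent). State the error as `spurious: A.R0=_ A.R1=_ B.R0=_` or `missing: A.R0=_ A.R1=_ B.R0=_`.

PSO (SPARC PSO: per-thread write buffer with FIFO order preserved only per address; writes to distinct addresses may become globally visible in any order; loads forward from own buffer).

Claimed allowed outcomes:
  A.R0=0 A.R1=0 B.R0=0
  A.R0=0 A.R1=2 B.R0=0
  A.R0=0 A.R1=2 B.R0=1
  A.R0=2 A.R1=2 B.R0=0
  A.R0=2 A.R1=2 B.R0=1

outcome vector order: (A.R0,A.R1,B.R0)
under PSO → 0/0/0 0/0/1 0/2/0 0/2/1 2/2/0 2/2/1
PSO∖claimed = {0/0/1}

missing: A.R0=0 A.R1=0 B.R0=1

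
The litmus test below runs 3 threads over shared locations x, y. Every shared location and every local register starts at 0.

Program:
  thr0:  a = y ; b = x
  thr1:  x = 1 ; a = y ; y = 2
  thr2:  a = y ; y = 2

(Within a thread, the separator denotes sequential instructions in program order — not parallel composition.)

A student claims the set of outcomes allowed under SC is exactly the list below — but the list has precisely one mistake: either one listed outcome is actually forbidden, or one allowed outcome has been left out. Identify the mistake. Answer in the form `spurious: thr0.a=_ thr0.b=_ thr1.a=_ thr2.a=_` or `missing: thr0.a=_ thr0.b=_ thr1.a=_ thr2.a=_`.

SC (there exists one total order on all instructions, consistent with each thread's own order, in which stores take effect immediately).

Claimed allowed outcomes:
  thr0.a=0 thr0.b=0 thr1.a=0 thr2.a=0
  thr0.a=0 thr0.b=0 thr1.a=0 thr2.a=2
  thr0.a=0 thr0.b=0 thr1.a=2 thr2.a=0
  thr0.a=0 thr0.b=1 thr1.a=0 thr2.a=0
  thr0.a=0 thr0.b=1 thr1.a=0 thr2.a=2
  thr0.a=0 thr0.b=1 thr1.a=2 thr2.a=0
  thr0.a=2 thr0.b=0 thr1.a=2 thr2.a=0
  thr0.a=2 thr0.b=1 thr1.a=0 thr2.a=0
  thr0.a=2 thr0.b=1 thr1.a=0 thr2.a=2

outcome vector order: (thr0.a,thr0.b,thr1.a,thr2.a)
under SC → (0,0,0,0), (0,0,0,2), (0,0,2,0), (0,1,0,0), (0,1,0,2), (0,1,2,0), (2,0,2,0), (2,1,0,0), (2,1,0,2), (2,1,2,0)
SC∖claimed = {(2,1,2,0)}

missing: thr0.a=2 thr0.b=1 thr1.a=2 thr2.a=0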